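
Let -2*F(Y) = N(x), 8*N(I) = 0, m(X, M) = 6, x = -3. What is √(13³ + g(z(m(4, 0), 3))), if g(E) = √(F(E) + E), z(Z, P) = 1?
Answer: √2198 ≈ 46.883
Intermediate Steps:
N(I) = 0 (N(I) = (⅛)*0 = 0)
F(Y) = 0 (F(Y) = -½*0 = 0)
g(E) = √E (g(E) = √(0 + E) = √E)
√(13³ + g(z(m(4, 0), 3))) = √(13³ + √1) = √(2197 + 1) = √2198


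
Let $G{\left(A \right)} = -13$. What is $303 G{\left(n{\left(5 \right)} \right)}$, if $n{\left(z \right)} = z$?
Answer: $-3939$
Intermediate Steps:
$303 G{\left(n{\left(5 \right)} \right)} = 303 \left(-13\right) = -3939$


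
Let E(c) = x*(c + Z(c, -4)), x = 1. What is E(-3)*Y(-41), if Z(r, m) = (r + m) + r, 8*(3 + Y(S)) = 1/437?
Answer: 136331/3496 ≈ 38.996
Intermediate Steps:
Y(S) = -10487/3496 (Y(S) = -3 + (⅛)/437 = -3 + (⅛)*(1/437) = -3 + 1/3496 = -10487/3496)
Z(r, m) = m + 2*r (Z(r, m) = (m + r) + r = m + 2*r)
E(c) = -4 + 3*c (E(c) = 1*(c + (-4 + 2*c)) = 1*(-4 + 3*c) = -4 + 3*c)
E(-3)*Y(-41) = (-4 + 3*(-3))*(-10487/3496) = (-4 - 9)*(-10487/3496) = -13*(-10487/3496) = 136331/3496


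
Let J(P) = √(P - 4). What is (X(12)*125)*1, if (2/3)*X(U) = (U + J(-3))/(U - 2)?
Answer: 225 + 75*I*√7/4 ≈ 225.0 + 49.608*I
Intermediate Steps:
J(P) = √(-4 + P)
X(U) = 3*(U + I*√7)/(2*(-2 + U)) (X(U) = 3*((U + √(-4 - 3))/(U - 2))/2 = 3*((U + √(-7))/(-2 + U))/2 = 3*((U + I*√7)/(-2 + U))/2 = 3*(U + I*√7)/(2*(-2 + U)))
(X(12)*125)*1 = ((3*(12 + I*√7)/(2*(-2 + 12)))*125)*1 = (((3/2)*(12 + I*√7)/10)*125)*1 = (((3/2)*(⅒)*(12 + I*√7))*125)*1 = ((9/5 + 3*I*√7/20)*125)*1 = (225 + 75*I*√7/4)*1 = 225 + 75*I*√7/4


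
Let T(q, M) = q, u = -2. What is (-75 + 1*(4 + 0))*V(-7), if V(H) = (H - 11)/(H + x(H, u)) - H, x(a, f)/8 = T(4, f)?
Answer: -11147/25 ≈ -445.88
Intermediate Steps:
x(a, f) = 32 (x(a, f) = 8*4 = 32)
V(H) = -H + (-11 + H)/(32 + H) (V(H) = (H - 11)/(H + 32) - H = (-11 + H)/(32 + H) - H = -H + (-11 + H)/(32 + H))
(-75 + 1*(4 + 0))*V(-7) = (-75 + 1*(4 + 0))*((-11 - 1*(-7)² - 31*(-7))/(32 - 7)) = (-75 + 1*4)*((-11 - 1*49 + 217)/25) = (-75 + 4)*((-11 - 49 + 217)/25) = -71*157/25 = -11147/25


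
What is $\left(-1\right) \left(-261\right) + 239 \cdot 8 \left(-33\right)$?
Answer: $-62835$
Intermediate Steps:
$\left(-1\right) \left(-261\right) + 239 \cdot 8 \left(-33\right) = 261 + 239 \left(-264\right) = 261 - 63096 = -62835$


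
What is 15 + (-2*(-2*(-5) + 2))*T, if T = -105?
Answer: 2535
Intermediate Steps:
15 + (-2*(-2*(-5) + 2))*T = 15 - 2*(-2*(-5) + 2)*(-105) = 15 - 2*(10 + 2)*(-105) = 15 - 2*12*(-105) = 15 - 24*(-105) = 15 + 2520 = 2535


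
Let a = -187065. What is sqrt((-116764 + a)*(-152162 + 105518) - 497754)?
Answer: sqrt(14171302122) ≈ 1.1904e+5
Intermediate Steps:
sqrt((-116764 + a)*(-152162 + 105518) - 497754) = sqrt((-116764 - 187065)*(-152162 + 105518) - 497754) = sqrt(-303829*(-46644) - 497754) = sqrt(14171799876 - 497754) = sqrt(14171302122)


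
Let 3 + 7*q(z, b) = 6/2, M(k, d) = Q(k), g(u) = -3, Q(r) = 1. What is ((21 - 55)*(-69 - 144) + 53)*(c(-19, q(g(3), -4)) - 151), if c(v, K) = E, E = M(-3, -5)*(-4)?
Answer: -1130725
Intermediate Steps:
M(k, d) = 1
q(z, b) = 0 (q(z, b) = -3/7 + (6/2)/7 = -3/7 + (6*(1/2))/7 = -3/7 + (1/7)*3 = -3/7 + 3/7 = 0)
E = -4 (E = 1*(-4) = -4)
c(v, K) = -4
((21 - 55)*(-69 - 144) + 53)*(c(-19, q(g(3), -4)) - 151) = ((21 - 55)*(-69 - 144) + 53)*(-4 - 151) = (-34*(-213) + 53)*(-155) = (7242 + 53)*(-155) = 7295*(-155) = -1130725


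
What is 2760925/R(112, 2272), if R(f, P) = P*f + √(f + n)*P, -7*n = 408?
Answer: 135285325/12415344 - 2760925*√658/99322752 ≈ 10.184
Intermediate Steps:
n = -408/7 (n = -⅐*408 = -408/7 ≈ -58.286)
R(f, P) = P*f + P*√(-408/7 + f) (R(f, P) = P*f + √(f - 408/7)*P = P*f + √(-408/7 + f)*P = P*f + P*√(-408/7 + f))
2760925/R(112, 2272) = 2760925/(((⅐)*2272*(√(-2856 + 49*112) + 7*112))) = 2760925/(((⅐)*2272*(√(-2856 + 5488) + 784))) = 2760925/(((⅐)*2272*(√2632 + 784))) = 2760925/(((⅐)*2272*(2*√658 + 784))) = 2760925/(((⅐)*2272*(784 + 2*√658))) = 2760925/(254464 + 4544*√658/7)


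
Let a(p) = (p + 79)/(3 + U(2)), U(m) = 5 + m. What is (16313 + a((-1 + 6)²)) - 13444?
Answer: 14397/5 ≈ 2879.4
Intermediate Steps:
a(p) = 79/10 + p/10 (a(p) = (p + 79)/(3 + (5 + 2)) = (79 + p)/(3 + 7) = (79 + p)/10 = (79 + p)*(⅒) = 79/10 + p/10)
(16313 + a((-1 + 6)²)) - 13444 = (16313 + (79/10 + (-1 + 6)²/10)) - 13444 = (16313 + (79/10 + (⅒)*5²)) - 13444 = (16313 + (79/10 + (⅒)*25)) - 13444 = (16313 + (79/10 + 5/2)) - 13444 = (16313 + 52/5) - 13444 = 81617/5 - 13444 = 14397/5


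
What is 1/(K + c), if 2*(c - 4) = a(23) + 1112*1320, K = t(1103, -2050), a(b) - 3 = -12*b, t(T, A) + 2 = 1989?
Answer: 2/1471549 ≈ 1.3591e-6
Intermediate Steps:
t(T, A) = 1987 (t(T, A) = -2 + 1989 = 1987)
a(b) = 3 - 12*b
K = 1987
c = 1467575/2 (c = 4 + ((3 - 12*23) + 1112*1320)/2 = 4 + ((3 - 276) + 1467840)/2 = 4 + (-273 + 1467840)/2 = 4 + (½)*1467567 = 4 + 1467567/2 = 1467575/2 ≈ 7.3379e+5)
1/(K + c) = 1/(1987 + 1467575/2) = 1/(1471549/2) = 2/1471549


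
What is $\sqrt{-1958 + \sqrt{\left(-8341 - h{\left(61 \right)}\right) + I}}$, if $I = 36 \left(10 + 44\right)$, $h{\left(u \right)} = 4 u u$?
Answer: $\sqrt{-1958 + i \sqrt{21281}} \approx 1.6472 + 44.28 i$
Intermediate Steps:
$h{\left(u \right)} = 4 u^{2}$
$I = 1944$ ($I = 36 \cdot 54 = 1944$)
$\sqrt{-1958 + \sqrt{\left(-8341 - h{\left(61 \right)}\right) + I}} = \sqrt{-1958 + \sqrt{\left(-8341 - 4 \cdot 61^{2}\right) + 1944}} = \sqrt{-1958 + \sqrt{\left(-8341 - 4 \cdot 3721\right) + 1944}} = \sqrt{-1958 + \sqrt{\left(-8341 - 14884\right) + 1944}} = \sqrt{-1958 + \sqrt{-23225 + 1944}} = \sqrt{-1958 + \sqrt{-21281}} = \sqrt{-1958 + i \sqrt{21281}}$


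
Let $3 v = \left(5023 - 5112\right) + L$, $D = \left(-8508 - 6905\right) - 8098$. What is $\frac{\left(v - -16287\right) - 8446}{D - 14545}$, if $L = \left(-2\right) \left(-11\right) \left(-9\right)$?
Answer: $- \frac{5809}{28542} \approx -0.20352$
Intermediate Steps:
$L = -198$ ($L = 22 \left(-9\right) = -198$)
$D = -23511$ ($D = -15413 - 8098 = -23511$)
$v = - \frac{287}{3}$ ($v = \frac{\left(5023 - 5112\right) - 198}{3} = \frac{-89 - 198}{3} = \frac{1}{3} \left(-287\right) = - \frac{287}{3} \approx -95.667$)
$\frac{\left(v - -16287\right) - 8446}{D - 14545} = \frac{\left(- \frac{287}{3} - -16287\right) - 8446}{-23511 - 14545} = \frac{\left(- \frac{287}{3} + 16287\right) - 8446}{-23511 - 14545} = \frac{\frac{48574}{3} - 8446}{-38056} = \frac{23236}{3} \left(- \frac{1}{38056}\right) = - \frac{5809}{28542}$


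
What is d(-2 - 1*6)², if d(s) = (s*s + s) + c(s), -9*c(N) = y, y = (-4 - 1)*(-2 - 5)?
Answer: 219961/81 ≈ 2715.6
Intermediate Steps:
y = 35 (y = -5*(-7) = 35)
c(N) = -35/9 (c(N) = -⅑*35 = -35/9)
d(s) = -35/9 + s + s² (d(s) = (s*s + s) - 35/9 = (s² + s) - 35/9 = (s + s²) - 35/9 = -35/9 + s + s²)
d(-2 - 1*6)² = (-35/9 + (-2 - 1*6) + (-2 - 1*6)²)² = (-35/9 + (-2 - 6) + (-2 - 6)²)² = (-35/9 - 8 + (-8)²)² = (-35/9 - 8 + 64)² = (469/9)² = 219961/81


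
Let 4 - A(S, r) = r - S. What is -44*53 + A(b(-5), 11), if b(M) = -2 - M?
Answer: -2336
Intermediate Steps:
A(S, r) = 4 + S - r (A(S, r) = 4 - (r - S) = 4 + (S - r) = 4 + S - r)
-44*53 + A(b(-5), 11) = -44*53 + (4 + (-2 - 1*(-5)) - 1*11) = -2332 + (4 + (-2 + 5) - 11) = -2332 + (4 + 3 - 11) = -2332 - 4 = -2336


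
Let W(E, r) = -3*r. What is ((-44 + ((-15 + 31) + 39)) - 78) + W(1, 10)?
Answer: -97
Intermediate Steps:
((-44 + ((-15 + 31) + 39)) - 78) + W(1, 10) = ((-44 + ((-15 + 31) + 39)) - 78) - 3*10 = ((-44 + (16 + 39)) - 78) - 30 = ((-44 + 55) - 78) - 30 = (11 - 78) - 30 = -67 - 30 = -97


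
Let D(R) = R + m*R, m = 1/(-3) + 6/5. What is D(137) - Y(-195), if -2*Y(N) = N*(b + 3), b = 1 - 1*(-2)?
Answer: -4939/15 ≈ -329.27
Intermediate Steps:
m = 13/15 (m = 1*(-⅓) + 6*(⅕) = -⅓ + 6/5 = 13/15 ≈ 0.86667)
b = 3 (b = 1 + 2 = 3)
Y(N) = -3*N (Y(N) = -N*(3 + 3)/2 = -N*6/2 = -3*N)
D(R) = 28*R/15 (D(R) = R + 13*R/15 = 28*R/15)
D(137) - Y(-195) = (28/15)*137 - (-3)*(-195) = 3836/15 - 1*585 = 3836/15 - 585 = -4939/15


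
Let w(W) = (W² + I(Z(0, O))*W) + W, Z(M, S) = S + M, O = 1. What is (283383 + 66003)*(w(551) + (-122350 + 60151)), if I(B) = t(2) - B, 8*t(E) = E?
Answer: 168781214187/2 ≈ 8.4391e+10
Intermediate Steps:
t(E) = E/8
Z(M, S) = M + S
I(B) = ¼ - B (I(B) = (⅛)*2 - B = ¼ - B)
w(W) = W² + W/4 (w(W) = (W² + (¼ - (0 + 1))*W) + W = (W² + (¼ - 1*1)*W) + W = (W² + (¼ - 1)*W) + W = (W² - 3*W/4) + W = W² + W/4)
(283383 + 66003)*(w(551) + (-122350 + 60151)) = (283383 + 66003)*(551*(¼ + 551) + (-122350 + 60151)) = 349386*(551*(2205/4) - 62199) = 349386*(1214955/4 - 62199) = 349386*(966159/4) = 168781214187/2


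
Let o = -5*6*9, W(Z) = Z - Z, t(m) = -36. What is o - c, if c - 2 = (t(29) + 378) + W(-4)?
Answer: -614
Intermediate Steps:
W(Z) = 0
o = -270 (o = -30*9 = -270)
c = 344 (c = 2 + ((-36 + 378) + 0) = 2 + (342 + 0) = 2 + 342 = 344)
o - c = -270 - 1*344 = -270 - 344 = -614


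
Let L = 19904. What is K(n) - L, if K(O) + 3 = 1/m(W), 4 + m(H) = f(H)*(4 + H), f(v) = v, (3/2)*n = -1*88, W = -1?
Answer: -139350/7 ≈ -19907.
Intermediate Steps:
n = -176/3 (n = 2*(-1*88)/3 = (2/3)*(-88) = -176/3 ≈ -58.667)
m(H) = -4 + H*(4 + H)
K(O) = -22/7 (K(O) = -3 + 1/(-4 + (-1)**2 + 4*(-1)) = -3 + 1/(-4 + 1 - 4) = -3 + 1/(-7) = -3 - 1/7 = -22/7)
K(n) - L = -22/7 - 1*19904 = -22/7 - 19904 = -139350/7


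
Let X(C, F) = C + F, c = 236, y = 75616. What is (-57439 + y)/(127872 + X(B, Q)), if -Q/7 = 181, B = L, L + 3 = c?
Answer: 18177/126838 ≈ 0.14331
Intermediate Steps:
L = 233 (L = -3 + 236 = 233)
B = 233
Q = -1267 (Q = -7*181 = -1267)
(-57439 + y)/(127872 + X(B, Q)) = (-57439 + 75616)/(127872 + (233 - 1267)) = 18177/(127872 - 1034) = 18177/126838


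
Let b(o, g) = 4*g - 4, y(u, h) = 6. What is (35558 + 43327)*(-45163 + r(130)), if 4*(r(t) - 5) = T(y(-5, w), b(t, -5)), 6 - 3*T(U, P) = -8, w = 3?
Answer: -7124393595/2 ≈ -3.5622e+9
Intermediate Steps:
b(o, g) = -4 + 4*g
T(U, P) = 14/3 (T(U, P) = 2 - 1/3*(-8) = 2 + 8/3 = 14/3)
r(t) = 37/6 (r(t) = 5 + (1/4)*(14/3) = 5 + 7/6 = 37/6)
(35558 + 43327)*(-45163 + r(130)) = (35558 + 43327)*(-45163 + 37/6) = 78885*(-270941/6) = -7124393595/2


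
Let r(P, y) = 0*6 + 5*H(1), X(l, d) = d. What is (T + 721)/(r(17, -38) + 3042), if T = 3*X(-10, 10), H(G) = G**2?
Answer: 751/3047 ≈ 0.24647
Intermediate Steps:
r(P, y) = 5 (r(P, y) = 0*6 + 5*1**2 = 0 + 5*1 = 0 + 5 = 5)
T = 30 (T = 3*10 = 30)
(T + 721)/(r(17, -38) + 3042) = (30 + 721)/(5 + 3042) = 751/3047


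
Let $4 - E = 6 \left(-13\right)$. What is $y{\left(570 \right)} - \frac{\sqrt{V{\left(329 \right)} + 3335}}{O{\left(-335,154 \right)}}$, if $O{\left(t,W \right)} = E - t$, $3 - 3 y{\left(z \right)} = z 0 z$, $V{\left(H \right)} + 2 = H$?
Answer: $1 - \frac{\sqrt{3662}}{417} \approx 0.85488$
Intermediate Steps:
$V{\left(H \right)} = -2 + H$
$E = 82$ ($E = 4 - 6 \left(-13\right) = 4 - -78 = 4 + 78 = 82$)
$y{\left(z \right)} = 1$ ($y{\left(z \right)} = 1 - \frac{z 0 z}{3} = 1 - \frac{0 z}{3} = 1 - 0 = 1 + 0 = 1$)
$O{\left(t,W \right)} = 82 - t$
$y{\left(570 \right)} - \frac{\sqrt{V{\left(329 \right)} + 3335}}{O{\left(-335,154 \right)}} = 1 - \frac{\sqrt{\left(-2 + 329\right) + 3335}}{82 - -335} = 1 - \frac{\sqrt{327 + 3335}}{82 + 335} = 1 - \frac{\sqrt{3662}}{417}$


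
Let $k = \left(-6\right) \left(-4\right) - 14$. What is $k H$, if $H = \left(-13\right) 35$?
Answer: $-4550$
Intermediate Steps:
$H = -455$
$k = 10$ ($k = 24 - 14 = 10$)
$k H = 10 \left(-455\right) = -4550$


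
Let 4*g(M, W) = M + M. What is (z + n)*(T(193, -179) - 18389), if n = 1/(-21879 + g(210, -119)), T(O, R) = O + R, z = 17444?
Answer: -2326432136875/7258 ≈ -3.2053e+8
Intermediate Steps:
g(M, W) = M/2 (g(M, W) = (M + M)/4 = (2*M)/4 = M/2)
n = -1/21774 (n = 1/(-21879 + (½)*210) = 1/(-21879 + 105) = 1/(-21774) = -1/21774 ≈ -4.5926e-5)
(z + n)*(T(193, -179) - 18389) = (17444 - 1/21774)*((193 - 179) - 18389) = 379825655*(14 - 18389)/21774 = (379825655/21774)*(-18375) = -2326432136875/7258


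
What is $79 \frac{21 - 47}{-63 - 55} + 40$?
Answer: $\frac{3387}{59} \approx 57.407$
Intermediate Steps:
$79 \frac{21 - 47}{-63 - 55} + 40 = 79 \left(- \frac{26}{-63 - 55}\right) + 40 = 79 \left(- \frac{26}{-118}\right) + 40 = 79 \left(\left(-26\right) \left(- \frac{1}{118}\right)\right) + 40 = 79 \cdot \frac{13}{59} + 40 = \frac{1027}{59} + 40 = \frac{3387}{59}$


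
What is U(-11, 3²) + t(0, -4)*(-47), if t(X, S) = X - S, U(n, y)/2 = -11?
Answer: -210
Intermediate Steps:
U(n, y) = -22 (U(n, y) = 2*(-11) = -22)
U(-11, 3²) + t(0, -4)*(-47) = -22 + (0 - 1*(-4))*(-47) = -22 + (0 + 4)*(-47) = -22 + 4*(-47) = -22 - 188 = -210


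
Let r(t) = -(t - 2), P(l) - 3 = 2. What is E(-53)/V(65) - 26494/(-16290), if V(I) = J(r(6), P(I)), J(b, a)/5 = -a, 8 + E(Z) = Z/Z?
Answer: 77638/40725 ≈ 1.9064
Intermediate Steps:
P(l) = 5 (P(l) = 3 + 2 = 5)
E(Z) = -7 (E(Z) = -8 + Z/Z = -8 + 1 = -7)
r(t) = 2 - t (r(t) = -(-2 + t) = 2 - t)
J(b, a) = -5*a (J(b, a) = 5*(-a) = -5*a)
V(I) = -25 (V(I) = -5*5 = -25)
E(-53)/V(65) - 26494/(-16290) = -7/(-25) - 26494/(-16290) = -7*(-1/25) - 26494*(-1/16290) = 7/25 + 13247/8145 = 77638/40725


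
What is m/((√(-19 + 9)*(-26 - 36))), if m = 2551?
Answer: 2551*I*√10/620 ≈ 13.011*I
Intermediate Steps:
m/((√(-19 + 9)*(-26 - 36))) = 2551/((√(-19 + 9)*(-26 - 36))) = 2551/((√(-10)*(-62))) = 2551/(((I*√10)*(-62))) = 2551/((-62*I*√10)) = 2551*(I*√10/620) = 2551*I*√10/620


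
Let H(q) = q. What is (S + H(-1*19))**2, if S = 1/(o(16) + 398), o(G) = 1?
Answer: 57456400/159201 ≈ 360.90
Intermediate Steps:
S = 1/399 (S = 1/(1 + 398) = 1/399 ≈ 0.0025063)
(S + H(-1*19))**2 = (1/399 - 1*19)**2 = (1/399 - 19)**2 = (-7580/399)**2 = 57456400/159201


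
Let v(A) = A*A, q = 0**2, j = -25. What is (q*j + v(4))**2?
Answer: 256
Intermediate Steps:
q = 0
v(A) = A**2
(q*j + v(4))**2 = (0*(-25) + 4**2)**2 = (0 + 16)**2 = 16**2 = 256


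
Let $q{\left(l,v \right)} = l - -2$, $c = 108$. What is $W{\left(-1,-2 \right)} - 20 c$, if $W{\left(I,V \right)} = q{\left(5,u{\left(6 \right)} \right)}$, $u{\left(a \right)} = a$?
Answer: $-2153$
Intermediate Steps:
$q{\left(l,v \right)} = 2 + l$ ($q{\left(l,v \right)} = l + 2 = 2 + l$)
$W{\left(I,V \right)} = 7$ ($W{\left(I,V \right)} = 2 + 5 = 7$)
$W{\left(-1,-2 \right)} - 20 c = 7 - 2160 = -2153$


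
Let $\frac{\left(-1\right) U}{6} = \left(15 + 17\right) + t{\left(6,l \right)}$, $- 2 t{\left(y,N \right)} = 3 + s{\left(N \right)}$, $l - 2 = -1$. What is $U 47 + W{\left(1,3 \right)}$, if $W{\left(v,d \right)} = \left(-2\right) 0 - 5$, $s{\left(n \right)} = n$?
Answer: $-8465$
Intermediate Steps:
$l = 1$ ($l = 2 - 1 = 1$)
$t{\left(y,N \right)} = - \frac{3}{2} - \frac{N}{2}$ ($t{\left(y,N \right)} = - \frac{3 + N}{2} = - \frac{3}{2} - \frac{N}{2}$)
$U = -180$ ($U = - 6 \left(\left(15 + 17\right) - 2\right) = - 6 \left(32 - 2\right) = \left(-6\right) 30 = -180$)
$W{\left(v,d \right)} = -5$ ($W{\left(v,d \right)} = 0 - 5 = -5$)
$U 47 + W{\left(1,3 \right)} = \left(-180\right) 47 - 5 = -8460 - 5 = -8465$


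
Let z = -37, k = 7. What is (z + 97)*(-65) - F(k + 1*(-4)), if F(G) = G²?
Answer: -3909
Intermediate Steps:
(z + 97)*(-65) - F(k + 1*(-4)) = (-37 + 97)*(-65) - (7 + 1*(-4))² = 60*(-65) - (7 - 4)² = -3900 - 1*3² = -3900 - 1*9 = -3900 - 9 = -3909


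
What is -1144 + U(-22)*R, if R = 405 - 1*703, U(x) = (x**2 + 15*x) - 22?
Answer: -40480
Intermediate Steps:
U(x) = -22 + x**2 + 15*x
R = -298 (R = 405 - 703 = -298)
-1144 + U(-22)*R = -1144 + (-22 + (-22)**2 + 15*(-22))*(-298) = -1144 + (-22 + 484 - 330)*(-298) = -1144 + 132*(-298) = -1144 - 39336 = -40480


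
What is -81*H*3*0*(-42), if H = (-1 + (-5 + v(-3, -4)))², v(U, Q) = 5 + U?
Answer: 0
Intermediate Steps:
H = 16 (H = (-1 + (-5 + (5 - 3)))² = (-1 + (-5 + 2))² = (-1 - 3)² = (-4)² = 16)
-81*H*3*0*(-42) = -81*16*3*0*(-42) = -3888*0*(-42) = -81*0*(-42) = 0*(-42) = 0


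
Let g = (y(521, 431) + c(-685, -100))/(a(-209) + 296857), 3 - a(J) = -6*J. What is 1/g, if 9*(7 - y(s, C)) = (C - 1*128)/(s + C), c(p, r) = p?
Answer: -844250736/1936469 ≈ -435.97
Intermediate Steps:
a(J) = 3 + 6*J (a(J) = 3 - (-1)*6*J = 3 - (-6)*J = 3 + 6*J)
y(s, C) = 7 - (-128 + C)/(9*(C + s)) (y(s, C) = 7 - (C - 1*128)/(9*(s + C)) = 7 - (C - 128)/(9*(C + s)) = 7 - (-128 + C)/(9*(C + s)))
g = -1936469/844250736 (g = ((128 + 62*431 + 63*521)/(9*(431 + 521)) - 685)/((3 + 6*(-209)) + 296857) = ((1/9)*(128 + 26722 + 32823)/952 - 685)/((3 - 1254) + 296857) = ((1/9)*(1/952)*59673 - 685)/(-1251 + 296857) = (19891/2856 - 685)/295606 = -1936469/2856*1/295606 = -1936469/844250736 ≈ -0.0022937)
1/g = 1/(-1936469/844250736) = -844250736/1936469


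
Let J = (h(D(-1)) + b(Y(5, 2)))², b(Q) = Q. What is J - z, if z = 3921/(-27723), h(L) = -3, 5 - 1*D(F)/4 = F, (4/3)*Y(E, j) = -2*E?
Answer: 4080509/36964 ≈ 110.39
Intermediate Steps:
Y(E, j) = -3*E/2 (Y(E, j) = 3*(-2*E)/4 = -3*E/2)
D(F) = 20 - 4*F
z = -1307/9241 (z = 3921*(-1/27723) = -1307/9241 ≈ -0.14143)
J = 441/4 (J = (-3 - 3/2*5)² = (-3 - 15/2)² = (-21/2)² = 441/4 ≈ 110.25)
J - z = 441/4 - 1*(-1307/9241) = 441/4 + 1307/9241 = 4080509/36964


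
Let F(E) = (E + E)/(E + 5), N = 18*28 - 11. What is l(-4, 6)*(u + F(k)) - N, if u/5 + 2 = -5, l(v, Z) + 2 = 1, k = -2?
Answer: -1370/3 ≈ -456.67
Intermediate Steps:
l(v, Z) = -1 (l(v, Z) = -2 + 1 = -1)
u = -35 (u = -10 + 5*(-5) = -10 - 25 = -35)
N = 493 (N = 504 - 11 = 493)
F(E) = 2*E/(5 + E) (F(E) = (2*E)/(5 + E) = 2*E/(5 + E))
l(-4, 6)*(u + F(k)) - N = -(-35 + 2*(-2)/(5 - 2)) - 1*493 = -(-35 + 2*(-2)/3) - 493 = -(-35 + 2*(-2)*(⅓)) - 493 = -(-35 - 4/3) - 493 = -1*(-109/3) - 493 = 109/3 - 493 = -1370/3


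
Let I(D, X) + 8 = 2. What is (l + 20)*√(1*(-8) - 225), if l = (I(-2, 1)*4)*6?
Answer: -124*I*√233 ≈ -1892.8*I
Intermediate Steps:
I(D, X) = -6 (I(D, X) = -8 + 2 = -6)
l = -144 (l = -6*4*6 = -24*6 = -144)
(l + 20)*√(1*(-8) - 225) = (-144 + 20)*√(1*(-8) - 225) = -124*√(-8 - 225) = -124*I*√233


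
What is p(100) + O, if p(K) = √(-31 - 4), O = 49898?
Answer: 49898 + I*√35 ≈ 49898.0 + 5.9161*I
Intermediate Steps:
p(K) = I*√35 (p(K) = √(-35) = I*√35)
p(100) + O = I*√35 + 49898 = 49898 + I*√35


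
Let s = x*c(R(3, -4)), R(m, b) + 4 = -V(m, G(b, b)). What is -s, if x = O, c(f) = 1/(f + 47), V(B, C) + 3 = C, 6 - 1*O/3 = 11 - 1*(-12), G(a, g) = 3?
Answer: 51/43 ≈ 1.1860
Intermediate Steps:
O = -51 (O = 18 - 3*(11 - 1*(-12)) = 18 - 3*(11 + 12) = 18 - 3*23 = 18 - 69 = -51)
V(B, C) = -3 + C
R(m, b) = -4 (R(m, b) = -4 - (-3 + 3) = -4 - 1*0 = -4 + 0 = -4)
c(f) = 1/(47 + f)
x = -51
s = -51/43 (s = -51/(47 - 4) = -51/43 ≈ -1.1860)
-s = -1*(-51/43) = 51/43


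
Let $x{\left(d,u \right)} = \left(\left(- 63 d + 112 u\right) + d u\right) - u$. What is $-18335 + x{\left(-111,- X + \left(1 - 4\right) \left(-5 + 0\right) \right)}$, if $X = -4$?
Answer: $-11342$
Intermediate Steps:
$x{\left(d,u \right)} = - 63 d + 111 u + d u$ ($x{\left(d,u \right)} = \left(- 63 d + 112 u + d u\right) - u = - 63 d + 111 u + d u$)
$-18335 + x{\left(-111,- X + \left(1 - 4\right) \left(-5 + 0\right) \right)} = -18335 - -6993 = -18335 + \left(6993 + 111 \left(4 - -15\right) - 111 \left(4 - -15\right)\right) = -18335 + \left(6993 + 111 \left(4 + 15\right) - 111 \left(4 + 15\right)\right) = -18335 + \left(6993 + 111 \cdot 19 - 2109\right) = -18335 + \left(6993 + 2109 - 2109\right) = -18335 + 6993 = -11342$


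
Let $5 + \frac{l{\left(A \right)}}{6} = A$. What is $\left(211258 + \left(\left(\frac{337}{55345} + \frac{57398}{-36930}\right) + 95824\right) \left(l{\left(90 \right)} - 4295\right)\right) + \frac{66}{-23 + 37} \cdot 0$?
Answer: $- \frac{14817257119193164}{40877817} \approx -3.6248 \cdot 10^{8}$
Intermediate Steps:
$l{\left(A \right)} = -30 + 6 A$
$\left(211258 + \left(\left(\frac{337}{55345} + \frac{57398}{-36930}\right) + 95824\right) \left(l{\left(90 \right)} - 4295\right)\right) + \frac{66}{-23 + 37} \cdot 0 = \left(211258 + \left(\left(\frac{337}{55345} + \frac{57398}{-36930}\right) + 95824\right) \left(\left(-30 + 6 \cdot 90\right) - 4295\right)\right) + \frac{66}{-23 + 37} \cdot 0 = \left(211258 + \left(\left(337 \cdot \frac{1}{55345} + 57398 \left(- \frac{1}{36930}\right)\right) + 95824\right) \left(\left(-30 + 540\right) - 4295\right)\right) + \frac{66}{14} \cdot 0 = \left(211258 + \left(\left(\frac{337}{55345} - \frac{28699}{18465}\right) + 95824\right) \left(510 - 4295\right)\right) + 66 \cdot \frac{1}{14} \cdot 0 = \left(211258 + \left(- \frac{63284938}{40877817} + 95824\right) \left(-3785\right)\right) + \frac{33}{7} \cdot 0 = \left(211258 + \frac{3917012651270}{40877817} \left(-3785\right)\right) + 0 = \left(211258 - \frac{14825892885056950}{40877817}\right) + 0 = - \frac{14817257119193164}{40877817} + 0 = - \frac{14817257119193164}{40877817}$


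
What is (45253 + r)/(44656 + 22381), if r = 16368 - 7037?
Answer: 54584/67037 ≈ 0.81424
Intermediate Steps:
r = 9331
(45253 + r)/(44656 + 22381) = (45253 + 9331)/(44656 + 22381) = 54584/67037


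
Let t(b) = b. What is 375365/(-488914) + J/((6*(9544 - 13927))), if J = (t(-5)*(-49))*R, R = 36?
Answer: -787976125/714303354 ≈ -1.1031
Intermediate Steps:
J = 8820 (J = -5*(-49)*36 = 245*36 = 8820)
375365/(-488914) + J/((6*(9544 - 13927))) = 375365/(-488914) + 8820/((6*(9544 - 13927))) = 375365*(-1/488914) + 8820/((6*(-4383))) = -375365/488914 + 8820/(-26298) = -375365/488914 + 8820*(-1/26298) = -375365/488914 - 490/1461 = -787976125/714303354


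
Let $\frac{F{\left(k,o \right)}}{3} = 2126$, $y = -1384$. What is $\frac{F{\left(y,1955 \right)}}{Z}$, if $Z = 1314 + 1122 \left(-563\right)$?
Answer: $- \frac{1063}{105062} \approx -0.010118$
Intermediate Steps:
$F{\left(k,o \right)} = 6378$ ($F{\left(k,o \right)} = 3 \cdot 2126 = 6378$)
$Z = -630372$ ($Z = 1314 - 631686 = -630372$)
$\frac{F{\left(y,1955 \right)}}{Z} = \frac{6378}{-630372} = 6378 \left(- \frac{1}{630372}\right) = - \frac{1063}{105062}$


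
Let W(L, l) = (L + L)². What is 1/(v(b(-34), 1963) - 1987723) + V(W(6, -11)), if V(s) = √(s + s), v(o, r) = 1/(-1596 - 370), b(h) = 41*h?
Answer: -1966/3907863419 + 12*√2 ≈ 16.971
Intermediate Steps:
W(L, l) = 4*L² (W(L, l) = (2*L)² = 4*L²)
v(o, r) = -1/1966 (v(o, r) = 1/(-1966) = -1/1966)
V(s) = √2*√s (V(s) = √(2*s) = √2*√s)
1/(v(b(-34), 1963) - 1987723) + V(W(6, -11)) = 1/(-1/1966 - 1987723) + √2*√(4*6²) = 1/(-3907863419/1966) + √2*√(4*36) = -1966/3907863419 + √2*√144 = -1966/3907863419 + √2*12 = -1966/3907863419 + 12*√2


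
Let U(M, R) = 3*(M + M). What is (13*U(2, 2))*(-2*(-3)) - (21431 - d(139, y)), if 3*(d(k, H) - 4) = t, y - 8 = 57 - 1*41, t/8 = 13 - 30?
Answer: -61609/3 ≈ -20536.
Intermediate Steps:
t = -136 (t = 8*(13 - 30) = 8*(-17) = -136)
U(M, R) = 6*M (U(M, R) = 3*(2*M) = 6*M)
y = 24 (y = 8 + (57 - 1*41) = 8 + (57 - 41) = 8 + 16 = 24)
d(k, H) = -124/3 (d(k, H) = 4 + (1/3)*(-136) = 4 - 136/3 = -124/3)
(13*U(2, 2))*(-2*(-3)) - (21431 - d(139, y)) = (13*(6*2))*(-2*(-3)) - (21431 - 1*(-124/3)) = (13*12)*6 - (21431 + 124/3) = 156*6 - 1*64417/3 = 936 - 64417/3 = -61609/3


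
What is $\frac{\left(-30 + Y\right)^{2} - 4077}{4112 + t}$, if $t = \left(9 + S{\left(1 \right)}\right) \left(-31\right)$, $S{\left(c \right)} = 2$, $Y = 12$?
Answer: $- \frac{417}{419} \approx -0.99523$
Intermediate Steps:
$t = -341$ ($t = \left(9 + 2\right) \left(-31\right) = 11 \left(-31\right) = -341$)
$\frac{\left(-30 + Y\right)^{2} - 4077}{4112 + t} = \frac{\left(-30 + 12\right)^{2} - 4077}{4112 - 341} = \frac{\left(-18\right)^{2} - 4077}{3771} = \left(324 - 4077\right) \frac{1}{3771} = \left(-3753\right) \frac{1}{3771} = - \frac{417}{419}$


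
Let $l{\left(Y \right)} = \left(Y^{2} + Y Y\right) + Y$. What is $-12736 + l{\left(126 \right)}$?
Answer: $19142$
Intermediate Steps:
$l{\left(Y \right)} = Y + 2 Y^{2}$ ($l{\left(Y \right)} = \left(Y^{2} + Y^{2}\right) + Y = 2 Y^{2} + Y = Y + 2 Y^{2}$)
$-12736 + l{\left(126 \right)} = -12736 + 126 \left(1 + 2 \cdot 126\right) = -12736 + 126 \left(1 + 252\right) = -12736 + 126 \cdot 253 = -12736 + 31878 = 19142$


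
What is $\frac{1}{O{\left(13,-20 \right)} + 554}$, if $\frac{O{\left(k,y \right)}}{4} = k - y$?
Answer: $\frac{1}{686} \approx 0.0014577$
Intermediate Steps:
$O{\left(k,y \right)} = - 4 y + 4 k$ ($O{\left(k,y \right)} = 4 \left(k - y\right) = - 4 y + 4 k$)
$\frac{1}{O{\left(13,-20 \right)} + 554} = \frac{1}{\left(\left(-4\right) \left(-20\right) + 4 \cdot 13\right) + 554} = \frac{1}{\left(80 + 52\right) + 554} = \frac{1}{132 + 554} = \frac{1}{686}$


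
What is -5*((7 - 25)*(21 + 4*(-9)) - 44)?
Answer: -1130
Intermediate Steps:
-5*((7 - 25)*(21 + 4*(-9)) - 44) = -5*(-18*(21 - 36) - 44) = -5*(-18*(-15) - 44) = -5*(270 - 44) = -5*226 = -1130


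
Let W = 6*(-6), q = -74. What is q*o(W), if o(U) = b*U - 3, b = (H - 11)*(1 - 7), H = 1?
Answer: 160062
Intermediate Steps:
W = -36
b = 60 (b = (1 - 11)*(1 - 7) = -10*(-6) = 60)
o(U) = -3 + 60*U (o(U) = 60*U - 3 = -3 + 60*U)
q*o(W) = -74*(-3 + 60*(-36)) = -74*(-3 - 2160) = -74*(-2163) = 160062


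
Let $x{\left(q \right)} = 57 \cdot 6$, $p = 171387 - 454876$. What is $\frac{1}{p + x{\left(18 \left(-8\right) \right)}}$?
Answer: $- \frac{1}{283147} \approx -3.5317 \cdot 10^{-6}$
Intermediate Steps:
$p = -283489$
$x{\left(q \right)} = 342$
$\frac{1}{p + x{\left(18 \left(-8\right) \right)}} = \frac{1}{-283489 + 342} = \frac{1}{-283147} = - \frac{1}{283147}$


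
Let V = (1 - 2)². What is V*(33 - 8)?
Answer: 25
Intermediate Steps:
V = 1 (V = (-1)² = 1)
V*(33 - 8) = 1*(33 - 8) = 1*25 = 25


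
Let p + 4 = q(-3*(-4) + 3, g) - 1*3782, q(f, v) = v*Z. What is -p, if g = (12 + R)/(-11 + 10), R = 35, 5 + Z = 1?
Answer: 3598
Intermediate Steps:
Z = -4 (Z = -5 + 1 = -4)
g = -47 (g = (12 + 35)/(-11 + 10) = 47/(-1) = 47*(-1) = -47)
q(f, v) = -4*v (q(f, v) = v*(-4) = -4*v)
p = -3598 (p = -4 + (-4*(-47) - 1*3782) = -4 + (188 - 3782) = -4 - 3594 = -3598)
-p = -1*(-3598) = 3598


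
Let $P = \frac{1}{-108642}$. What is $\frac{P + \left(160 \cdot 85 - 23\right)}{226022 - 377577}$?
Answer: $- \frac{1475032433}{16465238310} \approx -0.089585$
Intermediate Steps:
$P = - \frac{1}{108642} \approx -9.2045 \cdot 10^{-6}$
$\frac{P + \left(160 \cdot 85 - 23\right)}{226022 - 377577} = \frac{- \frac{1}{108642} + \left(160 \cdot 85 - 23\right)}{226022 - 377577} = \frac{- \frac{1}{108642} + \left(13600 - 23\right)}{-151555} = \left(- \frac{1}{108642} + 13577\right) \left(- \frac{1}{151555}\right) = \frac{1475032433}{108642} \left(- \frac{1}{151555}\right) = - \frac{1475032433}{16465238310}$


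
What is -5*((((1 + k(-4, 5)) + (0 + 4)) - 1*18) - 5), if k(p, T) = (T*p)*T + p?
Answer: 610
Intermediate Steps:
k(p, T) = p + p*T**2 (k(p, T) = p*T**2 + p = p + p*T**2)
-5*((((1 + k(-4, 5)) + (0 + 4)) - 1*18) - 5) = -5*((((1 - 4*(1 + 5**2)) + (0 + 4)) - 1*18) - 5) = -5*((((1 - 4*(1 + 25)) + 4) - 18) - 5) = -5*((((1 - 4*26) + 4) - 18) - 5) = -5*((((1 - 104) + 4) - 18) - 5) = -5*(((-103 + 4) - 18) - 5) = -5*((-99 - 18) - 5) = -5*(-117 - 5) = -5*(-122) = 610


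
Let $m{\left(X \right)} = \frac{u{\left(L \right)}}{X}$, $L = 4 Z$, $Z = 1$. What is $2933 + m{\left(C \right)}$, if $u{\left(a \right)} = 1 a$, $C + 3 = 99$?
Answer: $\frac{70393}{24} \approx 2933.0$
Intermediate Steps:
$L = 4$ ($L = 4 \cdot 1 = 4$)
$C = 96$ ($C = -3 + 99 = 96$)
$u{\left(a \right)} = a$
$m{\left(X \right)} = \frac{4}{X}$
$2933 + m{\left(C \right)} = 2933 + \frac{4}{96} = 2933 + 4 \cdot \frac{1}{96} = 2933 + \frac{1}{24} = \frac{70393}{24}$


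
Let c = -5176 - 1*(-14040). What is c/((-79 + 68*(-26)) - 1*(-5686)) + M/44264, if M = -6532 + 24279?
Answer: 41862439/15448136 ≈ 2.7099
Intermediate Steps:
c = 8864 (c = -5176 + 14040 = 8864)
M = 17747
c/((-79 + 68*(-26)) - 1*(-5686)) + M/44264 = 8864/((-79 + 68*(-26)) - 1*(-5686)) + 17747/44264 = 8864/((-79 - 1768) + 5686) + 17747*(1/44264) = 8864/(-1847 + 5686) + 17747/44264 = 8864/3839 + 17747/44264 = 41862439/15448136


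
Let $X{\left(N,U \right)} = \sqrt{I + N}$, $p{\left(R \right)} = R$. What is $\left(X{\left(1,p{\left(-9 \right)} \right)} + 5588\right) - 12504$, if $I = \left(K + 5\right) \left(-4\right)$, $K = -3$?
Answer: $-6916 + i \sqrt{7} \approx -6916.0 + 2.6458 i$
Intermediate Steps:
$I = -8$ ($I = \left(-3 + 5\right) \left(-4\right) = 2 \left(-4\right) = -8$)
$X{\left(N,U \right)} = \sqrt{-8 + N}$
$\left(X{\left(1,p{\left(-9 \right)} \right)} + 5588\right) - 12504 = \left(\sqrt{-8 + 1} + 5588\right) - 12504 = \left(\sqrt{-7} + 5588\right) - 12504 = \left(i \sqrt{7} + 5588\right) - 12504 = \left(5588 + i \sqrt{7}\right) - 12504 = -6916 + i \sqrt{7}$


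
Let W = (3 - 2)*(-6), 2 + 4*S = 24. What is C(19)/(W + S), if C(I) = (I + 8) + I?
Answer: -92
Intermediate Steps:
S = 11/2 (S = -½ + (¼)*24 = -½ + 6 = 11/2 ≈ 5.5000)
W = -6 (W = 1*(-6) = -6)
C(I) = 8 + 2*I (C(I) = (8 + I) + I = 8 + 2*I)
C(19)/(W + S) = (8 + 2*19)/(-6 + 11/2) = (8 + 38)/(-½) = 46*(-2) = -92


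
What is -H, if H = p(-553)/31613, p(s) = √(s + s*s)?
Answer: -2*√76314/31613 ≈ -0.017477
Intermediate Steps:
p(s) = √(s + s²)
H = 2*√76314/31613 (H = √(-553*(1 - 553))/31613 = √(-553*(-552))*(1/31613) = √305256*(1/31613) = (2*√76314)*(1/31613) = 2*√76314/31613 ≈ 0.017477)
-H = -2*√76314/31613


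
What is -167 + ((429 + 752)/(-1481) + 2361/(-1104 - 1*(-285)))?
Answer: -69008231/404313 ≈ -170.68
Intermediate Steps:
-167 + ((429 + 752)/(-1481) + 2361/(-1104 - 1*(-285))) = -167 + (1181*(-1/1481) + 2361/(-1104 + 285)) = -167 + (-1181/1481 + 2361/(-819)) = -167 + (-1181/1481 + 2361*(-1/819)) = -167 + (-1181/1481 - 787/273) = -167 - 1487960/404313 = -69008231/404313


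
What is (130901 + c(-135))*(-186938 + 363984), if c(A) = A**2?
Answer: 26402161796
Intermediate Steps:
(130901 + c(-135))*(-186938 + 363984) = (130901 + (-135)**2)*(-186938 + 363984) = (130901 + 18225)*177046 = 149126*177046 = 26402161796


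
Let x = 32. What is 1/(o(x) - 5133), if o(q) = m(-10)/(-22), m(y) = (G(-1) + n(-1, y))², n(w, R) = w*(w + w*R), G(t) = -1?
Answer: -11/56513 ≈ -0.00019465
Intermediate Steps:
n(w, R) = w*(w + R*w)
m(y) = y² (m(y) = (-1 + (-1)²*(1 + y))² = (-1 + 1*(1 + y))² = (-1 + (1 + y))² = y²)
o(q) = -50/11 (o(q) = (-10)²/(-22) = 100*(-1/22) = -50/11)
1/(o(x) - 5133) = 1/(-50/11 - 5133) = 1/(-56513/11) = -11/56513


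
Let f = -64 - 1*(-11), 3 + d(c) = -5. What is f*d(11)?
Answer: 424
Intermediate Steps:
d(c) = -8 (d(c) = -3 - 5 = -8)
f = -53 (f = -64 + 11 = -53)
f*d(11) = -53*(-8) = 424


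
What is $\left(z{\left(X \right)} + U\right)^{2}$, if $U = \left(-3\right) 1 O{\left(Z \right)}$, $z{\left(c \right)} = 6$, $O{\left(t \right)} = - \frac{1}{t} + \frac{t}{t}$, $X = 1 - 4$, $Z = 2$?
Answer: $\frac{81}{4} \approx 20.25$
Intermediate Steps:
$X = -3$
$O{\left(t \right)} = 1 - \frac{1}{t}$ ($O{\left(t \right)} = - \frac{1}{t} + 1 = 1 - \frac{1}{t}$)
$U = - \frac{3}{2}$ ($U = \left(-3\right) 1 \frac{-1 + 2}{2} = - 3 \cdot \frac{1}{2} \cdot 1 = \left(-3\right) \frac{1}{2} = - \frac{3}{2} \approx -1.5$)
$\left(z{\left(X \right)} + U\right)^{2} = \left(6 - \frac{3}{2}\right)^{2} = \left(\frac{9}{2}\right)^{2} = \frac{81}{4}$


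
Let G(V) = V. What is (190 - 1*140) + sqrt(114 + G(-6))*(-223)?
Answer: 50 - 1338*sqrt(3) ≈ -2267.5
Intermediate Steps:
(190 - 1*140) + sqrt(114 + G(-6))*(-223) = (190 - 1*140) + sqrt(114 - 6)*(-223) = (190 - 140) + sqrt(108)*(-223) = 50 + (6*sqrt(3))*(-223) = 50 - 1338*sqrt(3)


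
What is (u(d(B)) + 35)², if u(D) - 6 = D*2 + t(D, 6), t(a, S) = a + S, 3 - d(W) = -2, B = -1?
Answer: 3844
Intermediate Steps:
d(W) = 5 (d(W) = 3 - 1*(-2) = 3 + 2 = 5)
t(a, S) = S + a
u(D) = 12 + 3*D (u(D) = 6 + (D*2 + (6 + D)) = 6 + (2*D + (6 + D)) = 6 + (6 + 3*D) = 12 + 3*D)
(u(d(B)) + 35)² = ((12 + 3*5) + 35)² = ((12 + 15) + 35)² = (27 + 35)² = 62² = 3844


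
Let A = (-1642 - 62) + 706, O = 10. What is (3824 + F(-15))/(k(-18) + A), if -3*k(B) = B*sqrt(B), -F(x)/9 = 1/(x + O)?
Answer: -9545371/2491630 - 172161*I*sqrt(2)/2491630 ≈ -3.831 - 0.097716*I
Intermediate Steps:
F(x) = -9/(10 + x) (F(x) = -9/(x + 10) = -9/(10 + x))
k(B) = -B**(3/2)/3 (k(B) = -B*sqrt(B)/3 = -B**(3/2)/3)
A = -998 (A = -1704 + 706 = -998)
(3824 + F(-15))/(k(-18) + A) = (3824 - 9/(10 - 15))/(-(-18)*I*sqrt(2) - 998) = (3824 - 9/(-5))/(-(-18)*I*sqrt(2) - 998) = (3824 - 9*(-1/5))/(18*I*sqrt(2) - 998) = (3824 + 9/5)/(-998 + 18*I*sqrt(2)) = 19129/(5*(-998 + 18*I*sqrt(2)))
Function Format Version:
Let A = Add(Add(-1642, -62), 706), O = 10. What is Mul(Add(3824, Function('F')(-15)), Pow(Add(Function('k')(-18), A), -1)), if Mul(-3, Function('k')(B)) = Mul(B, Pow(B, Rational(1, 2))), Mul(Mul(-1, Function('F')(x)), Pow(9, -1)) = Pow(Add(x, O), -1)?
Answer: Add(Rational(-9545371, 2491630), Mul(Rational(-172161, 2491630), I, Pow(2, Rational(1, 2)))) ≈ Add(-3.8310, Mul(-0.097716, I))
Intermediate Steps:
Function('F')(x) = Mul(-9, Pow(Add(10, x), -1)) (Function('F')(x) = Mul(-9, Pow(Add(x, 10), -1)) = Mul(-9, Pow(Add(10, x), -1)))
Function('k')(B) = Mul(Rational(-1, 3), Pow(B, Rational(3, 2))) (Function('k')(B) = Mul(Rational(-1, 3), Mul(B, Pow(B, Rational(1, 2)))) = Mul(Rational(-1, 3), Pow(B, Rational(3, 2))))
A = -998 (A = Add(-1704, 706) = -998)
Mul(Add(3824, Function('F')(-15)), Pow(Add(Function('k')(-18), A), -1)) = Mul(Add(3824, Mul(-9, Pow(Add(10, -15), -1))), Pow(Add(Mul(Rational(-1, 3), Pow(-18, Rational(3, 2))), -998), -1)) = Mul(Add(3824, Mul(-9, Pow(-5, -1))), Pow(Add(Mul(Rational(-1, 3), Mul(-54, I, Pow(2, Rational(1, 2)))), -998), -1)) = Mul(Add(3824, Mul(-9, Rational(-1, 5))), Pow(Add(Mul(18, I, Pow(2, Rational(1, 2))), -998), -1)) = Mul(Add(3824, Rational(9, 5)), Pow(Add(-998, Mul(18, I, Pow(2, Rational(1, 2)))), -1)) = Mul(Rational(19129, 5), Pow(Add(-998, Mul(18, I, Pow(2, Rational(1, 2)))), -1))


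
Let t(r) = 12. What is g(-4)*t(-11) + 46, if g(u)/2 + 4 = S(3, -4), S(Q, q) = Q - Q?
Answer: -50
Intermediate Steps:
S(Q, q) = 0
g(u) = -8 (g(u) = -8 + 2*0 = -8 + 0 = -8)
g(-4)*t(-11) + 46 = -8*12 + 46 = -96 + 46 = -50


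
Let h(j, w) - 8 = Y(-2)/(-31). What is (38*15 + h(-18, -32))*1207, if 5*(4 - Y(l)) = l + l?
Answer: 108106162/155 ≈ 6.9746e+5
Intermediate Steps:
Y(l) = 4 - 2*l/5 (Y(l) = 4 - (l + l)/5 = 4 - 2*l/5)
h(j, w) = 1216/155 (h(j, w) = 8 + (4 - ⅖*(-2))/(-31) = 8 + (4 + ⅘)*(-1/31) = 8 + (24/5)*(-1/31) = 8 - 24/155 = 1216/155)
(38*15 + h(-18, -32))*1207 = (38*15 + 1216/155)*1207 = (570 + 1216/155)*1207 = (89566/155)*1207 = 108106162/155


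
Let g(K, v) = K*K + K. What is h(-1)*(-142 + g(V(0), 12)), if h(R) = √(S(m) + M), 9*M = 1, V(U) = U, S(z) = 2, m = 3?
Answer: -142*√19/3 ≈ -206.32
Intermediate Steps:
M = ⅑ (M = (⅑)*1 = ⅑ ≈ 0.11111)
g(K, v) = K + K² (g(K, v) = K² + K = K + K²)
h(R) = √19/3 (h(R) = √(2 + ⅑) = √(19/9) = √19/3)
h(-1)*(-142 + g(V(0), 12)) = (√19/3)*(-142 + 0*(1 + 0)) = (√19/3)*(-142 + 0*1) = (√19/3)*(-142 + 0) = (√19/3)*(-142) = -142*√19/3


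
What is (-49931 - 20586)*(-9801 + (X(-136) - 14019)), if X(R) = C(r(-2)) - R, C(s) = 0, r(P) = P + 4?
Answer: 1670124628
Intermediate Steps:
r(P) = 4 + P
X(R) = -R (X(R) = 0 - R = -R)
(-49931 - 20586)*(-9801 + (X(-136) - 14019)) = (-49931 - 20586)*(-9801 + (-1*(-136) - 14019)) = -70517*(-9801 + (136 - 14019)) = -70517*(-9801 - 13883) = -70517*(-23684) = 1670124628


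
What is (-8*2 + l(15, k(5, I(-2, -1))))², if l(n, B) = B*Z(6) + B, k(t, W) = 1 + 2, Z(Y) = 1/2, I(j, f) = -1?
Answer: 529/4 ≈ 132.25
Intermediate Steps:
Z(Y) = ½
k(t, W) = 3
l(n, B) = 3*B/2 (l(n, B) = B*(½) + B = B/2 + B = 3*B/2)
(-8*2 + l(15, k(5, I(-2, -1))))² = (-8*2 + (3/2)*3)² = (-16 + 9/2)² = (-23/2)² = 529/4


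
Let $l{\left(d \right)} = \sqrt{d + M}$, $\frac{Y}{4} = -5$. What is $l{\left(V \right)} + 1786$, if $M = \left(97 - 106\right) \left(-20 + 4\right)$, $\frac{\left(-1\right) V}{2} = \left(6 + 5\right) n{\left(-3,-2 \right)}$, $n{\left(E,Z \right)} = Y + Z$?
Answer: $1786 + 2 \sqrt{157} \approx 1811.1$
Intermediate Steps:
$Y = -20$ ($Y = 4 \left(-5\right) = -20$)
$n{\left(E,Z \right)} = -20 + Z$
$V = 484$ ($V = - 2 \left(6 + 5\right) \left(-20 - 2\right) = - 2 \cdot 11 \left(-22\right) = \left(-2\right) \left(-242\right) = 484$)
$M = 144$ ($M = \left(-9\right) \left(-16\right) = 144$)
$l{\left(d \right)} = \sqrt{144 + d}$ ($l{\left(d \right)} = \sqrt{d + 144} = \sqrt{144 + d}$)
$l{\left(V \right)} + 1786 = \sqrt{144 + 484} + 1786 = \sqrt{628} + 1786 = 2 \sqrt{157} + 1786 = 1786 + 2 \sqrt{157}$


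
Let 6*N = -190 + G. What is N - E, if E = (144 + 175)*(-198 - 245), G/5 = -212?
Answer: 423326/3 ≈ 1.4111e+5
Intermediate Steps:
G = -1060 (G = 5*(-212) = -1060)
E = -141317 (E = 319*(-443) = -141317)
N = -625/3 (N = (-190 - 1060)/6 = (⅙)*(-1250) = -625/3 ≈ -208.33)
N - E = -625/3 - 1*(-141317) = -625/3 + 141317 = 423326/3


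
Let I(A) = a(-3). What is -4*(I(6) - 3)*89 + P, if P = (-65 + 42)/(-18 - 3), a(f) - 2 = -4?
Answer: 37403/21 ≈ 1781.1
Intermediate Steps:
a(f) = -2 (a(f) = 2 - 4 = -2)
P = 23/21 (P = -23/(-21) = -23*(-1/21) = 23/21 ≈ 1.0952)
I(A) = -2
-4*(I(6) - 3)*89 + P = -4*(-2 - 3)*89 + 23/21 = -4*(-5)*89 + 23/21 = 20*89 + 23/21 = 1780 + 23/21 = 37403/21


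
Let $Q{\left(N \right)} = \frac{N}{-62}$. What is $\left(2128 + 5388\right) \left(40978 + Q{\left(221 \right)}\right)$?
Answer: $\frac{9546879570}{31} \approx 3.0796 \cdot 10^{8}$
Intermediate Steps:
$Q{\left(N \right)} = - \frac{N}{62}$ ($Q{\left(N \right)} = N \left(- \frac{1}{62}\right) = - \frac{N}{62}$)
$\left(2128 + 5388\right) \left(40978 + Q{\left(221 \right)}\right) = \left(2128 + 5388\right) \left(40978 - \frac{221}{62}\right) = 7516 \left(40978 - \frac{221}{62}\right) = 7516 \cdot \frac{2540415}{62} = \frac{9546879570}{31}$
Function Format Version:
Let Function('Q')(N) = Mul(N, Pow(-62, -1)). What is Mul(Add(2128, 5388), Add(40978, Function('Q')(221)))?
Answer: Rational(9546879570, 31) ≈ 3.0796e+8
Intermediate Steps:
Function('Q')(N) = Mul(Rational(-1, 62), N) (Function('Q')(N) = Mul(N, Rational(-1, 62)) = Mul(Rational(-1, 62), N))
Mul(Add(2128, 5388), Add(40978, Function('Q')(221))) = Mul(Add(2128, 5388), Add(40978, Mul(Rational(-1, 62), 221))) = Mul(7516, Add(40978, Rational(-221, 62))) = Mul(7516, Rational(2540415, 62)) = Rational(9546879570, 31)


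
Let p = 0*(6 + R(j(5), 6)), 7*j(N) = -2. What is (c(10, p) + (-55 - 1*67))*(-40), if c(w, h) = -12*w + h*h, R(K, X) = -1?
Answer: 9680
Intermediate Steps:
j(N) = -2/7 (j(N) = (1/7)*(-2) = -2/7)
p = 0 (p = 0*(6 - 1) = 0*5 = 0)
c(w, h) = h**2 - 12*w (c(w, h) = -12*w + h**2 = h**2 - 12*w)
(c(10, p) + (-55 - 1*67))*(-40) = ((0**2 - 12*10) + (-55 - 1*67))*(-40) = ((0 - 120) + (-55 - 67))*(-40) = (-120 - 122)*(-40) = -242*(-40) = 9680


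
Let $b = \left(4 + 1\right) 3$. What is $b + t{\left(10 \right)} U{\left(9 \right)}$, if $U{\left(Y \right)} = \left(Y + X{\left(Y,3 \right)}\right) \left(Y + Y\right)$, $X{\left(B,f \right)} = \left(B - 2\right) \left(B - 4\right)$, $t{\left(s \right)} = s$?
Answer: $7935$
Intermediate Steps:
$X{\left(B,f \right)} = \left(-4 + B\right) \left(-2 + B\right)$ ($X{\left(B,f \right)} = \left(-2 + B\right) \left(-4 + B\right) = \left(-4 + B\right) \left(-2 + B\right)$)
$U{\left(Y \right)} = 2 Y \left(8 + Y^{2} - 5 Y\right)$ ($U{\left(Y \right)} = \left(Y + \left(8 + Y^{2} - 6 Y\right)\right) \left(Y + Y\right) = \left(8 + Y^{2} - 5 Y\right) 2 Y = 2 Y \left(8 + Y^{2} - 5 Y\right)$)
$b = 15$ ($b = 5 \cdot 3 = 15$)
$b + t{\left(10 \right)} U{\left(9 \right)} = 15 + 10 \cdot 2 \cdot 9 \left(8 + 9^{2} - 45\right) = 15 + 10 \cdot 2 \cdot 9 \left(8 + 81 - 45\right) = 15 + 10 \cdot 2 \cdot 9 \cdot 44 = 15 + 10 \cdot 792 = 15 + 7920 = 7935$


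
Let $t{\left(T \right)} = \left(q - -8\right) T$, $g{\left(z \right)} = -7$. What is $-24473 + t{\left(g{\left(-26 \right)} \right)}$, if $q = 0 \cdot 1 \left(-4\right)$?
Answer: $-24529$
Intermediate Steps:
$q = 0$ ($q = 0 \left(-4\right) = 0$)
$t{\left(T \right)} = 8 T$ ($t{\left(T \right)} = \left(0 - -8\right) T = \left(0 + 8\right) T = 8 T$)
$-24473 + t{\left(g{\left(-26 \right)} \right)} = -24473 + 8 \left(-7\right) = -24473 - 56 = -24529$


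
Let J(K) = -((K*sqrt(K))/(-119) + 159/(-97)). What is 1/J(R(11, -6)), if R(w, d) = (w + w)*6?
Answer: -72801701/7094131557 + 98531048*sqrt(33)/7094131557 ≈ 0.069525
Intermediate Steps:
R(w, d) = 12*w (R(w, d) = (2*w)*6 = 12*w)
J(K) = 159/97 + K**(3/2)/119 (J(K) = -(K**(3/2)*(-1/119) + 159*(-1/97)) = -(-K**(3/2)/119 - 159/97) = -(-159/97 - K**(3/2)/119) = 159/97 + K**(3/2)/119)
1/J(R(11, -6)) = 1/(159/97 + (12*11)**(3/2)/119) = 1/(159/97 + 132**(3/2)/119) = 1/(159/97 + (264*sqrt(33))/119) = 1/(159/97 + 264*sqrt(33)/119)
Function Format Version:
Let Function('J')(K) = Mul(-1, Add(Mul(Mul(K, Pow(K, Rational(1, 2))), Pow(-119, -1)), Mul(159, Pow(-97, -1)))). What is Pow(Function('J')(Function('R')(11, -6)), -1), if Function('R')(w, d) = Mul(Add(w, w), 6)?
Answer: Add(Rational(-72801701, 7094131557), Mul(Rational(98531048, 7094131557), Pow(33, Rational(1, 2)))) ≈ 0.069525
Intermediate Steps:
Function('R')(w, d) = Mul(12, w) (Function('R')(w, d) = Mul(Mul(2, w), 6) = Mul(12, w))
Function('J')(K) = Add(Rational(159, 97), Mul(Rational(1, 119), Pow(K, Rational(3, 2)))) (Function('J')(K) = Mul(-1, Add(Mul(Pow(K, Rational(3, 2)), Rational(-1, 119)), Mul(159, Rational(-1, 97)))) = Mul(-1, Add(Mul(Rational(-1, 119), Pow(K, Rational(3, 2))), Rational(-159, 97))) = Mul(-1, Add(Rational(-159, 97), Mul(Rational(-1, 119), Pow(K, Rational(3, 2))))) = Add(Rational(159, 97), Mul(Rational(1, 119), Pow(K, Rational(3, 2)))))
Pow(Function('J')(Function('R')(11, -6)), -1) = Pow(Add(Rational(159, 97), Mul(Rational(1, 119), Pow(Mul(12, 11), Rational(3, 2)))), -1) = Pow(Add(Rational(159, 97), Mul(Rational(1, 119), Pow(132, Rational(3, 2)))), -1) = Pow(Add(Rational(159, 97), Mul(Rational(1, 119), Mul(264, Pow(33, Rational(1, 2))))), -1) = Pow(Add(Rational(159, 97), Mul(Rational(264, 119), Pow(33, Rational(1, 2)))), -1)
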